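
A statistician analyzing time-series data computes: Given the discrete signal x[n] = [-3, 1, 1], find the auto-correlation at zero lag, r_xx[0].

The auto-correlation at zero lag r_xx[0] equals the signal energy.
r_xx[0] = sum of x[n]^2 = (-3)^2 + 1^2 + 1^2
= 9 + 1 + 1 = 11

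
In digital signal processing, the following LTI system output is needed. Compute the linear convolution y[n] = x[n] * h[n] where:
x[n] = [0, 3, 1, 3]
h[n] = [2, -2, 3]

y[n] = sum_k x[k]*h[n-k]. Output length = len(x) + len(h) - 1 = 4 + 3 - 1 = 6.
y[0] = 0*2 = 0
y[1] = 3*2 + 0*-2 = 6
y[2] = 1*2 + 3*-2 + 0*3 = -4
y[3] = 3*2 + 1*-2 + 3*3 = 13
y[4] = 3*-2 + 1*3 = -3
y[5] = 3*3 = 9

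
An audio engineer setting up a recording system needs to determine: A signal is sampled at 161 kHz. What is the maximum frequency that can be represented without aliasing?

The maximum frequency that can be represented without aliasing
is the Nyquist frequency: f_max = f_s / 2 = 161 kHz / 2 = 161/2 kHz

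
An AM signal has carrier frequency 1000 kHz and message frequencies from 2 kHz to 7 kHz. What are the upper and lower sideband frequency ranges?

Upper sideband (USB) = fc + [fm_low, fm_high] = 1000 + [2, 7] = [1002, 1007] kHz
Lower sideband (LSB) = fc - [fm_high, fm_low] = 1000 - [7, 2] = [993, 998] kHz
Total occupied spectrum: 993 kHz to 1007 kHz (plus carrier at 1000 kHz)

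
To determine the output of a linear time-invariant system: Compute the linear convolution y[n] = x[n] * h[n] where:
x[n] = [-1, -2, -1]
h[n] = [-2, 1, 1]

y[n] = sum_k x[k]*h[n-k]. Output length = len(x) + len(h) - 1 = 3 + 3 - 1 = 5.
y[0] = -1*-2 = 2
y[1] = -2*-2 + -1*1 = 3
y[2] = -1*-2 + -2*1 + -1*1 = -1
y[3] = -1*1 + -2*1 = -3
y[4] = -1*1 = -1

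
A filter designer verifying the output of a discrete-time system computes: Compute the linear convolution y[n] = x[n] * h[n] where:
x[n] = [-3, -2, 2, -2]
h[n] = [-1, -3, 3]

y[n] = sum_k x[k]*h[n-k]. Output length = len(x) + len(h) - 1 = 4 + 3 - 1 = 6.
y[0] = -3*-1 = 3
y[1] = -2*-1 + -3*-3 = 11
y[2] = 2*-1 + -2*-3 + -3*3 = -5
y[3] = -2*-1 + 2*-3 + -2*3 = -10
y[4] = -2*-3 + 2*3 = 12
y[5] = -2*3 = -6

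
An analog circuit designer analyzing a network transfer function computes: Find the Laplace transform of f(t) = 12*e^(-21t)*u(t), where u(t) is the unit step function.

Standard Laplace transform pair:
e^(-at)*u(t) <-> 1/(s+a)
With a = 21: L{12*e^(-21t)*u(t)} = 12/(s+21), ROC: Re(s) > -21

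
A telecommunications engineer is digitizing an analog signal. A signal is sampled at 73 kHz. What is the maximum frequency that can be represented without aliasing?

The maximum frequency that can be represented without aliasing
is the Nyquist frequency: f_max = f_s / 2 = 73 kHz / 2 = 73/2 kHz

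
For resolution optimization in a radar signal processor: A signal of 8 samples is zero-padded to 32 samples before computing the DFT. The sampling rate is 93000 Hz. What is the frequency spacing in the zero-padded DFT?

Original DFT: N = 8, resolution = f_s/N = 93000/8 = 11625 Hz
Zero-padded DFT: N = 32, resolution = f_s/N = 93000/32 = 11625/4 Hz
Zero-padding interpolates the spectrum (finer frequency grid)
but does NOT improve the true spectral resolution (ability to resolve close frequencies).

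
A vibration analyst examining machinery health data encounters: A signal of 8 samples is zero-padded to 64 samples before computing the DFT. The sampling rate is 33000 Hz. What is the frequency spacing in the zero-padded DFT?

Original DFT: N = 8, resolution = f_s/N = 33000/8 = 4125 Hz
Zero-padded DFT: N = 64, resolution = f_s/N = 33000/64 = 4125/8 Hz
Zero-padding interpolates the spectrum (finer frequency grid)
but does NOT improve the true spectral resolution (ability to resolve close frequencies).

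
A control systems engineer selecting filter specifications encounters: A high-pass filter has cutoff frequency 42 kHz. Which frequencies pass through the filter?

A high-pass filter passes all frequencies above the cutoff frequency 42 kHz and attenuates lower frequencies.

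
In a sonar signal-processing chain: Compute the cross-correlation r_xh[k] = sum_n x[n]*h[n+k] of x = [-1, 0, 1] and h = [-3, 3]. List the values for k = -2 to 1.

Both sequences indexed from 0 and zero outside their support.
Lags with overlap: k = -2 to 1.
  r_xh[-2] = x[2]*h[0] = -3
  r_xh[-1] = x[1]*h[0] + x[2]*h[1] = 3
  r_xh[0] = x[0]*h[0] + x[1]*h[1] = 3
  r_xh[1] = x[0]*h[1] = -3
r_xh = [-3, 3, 3, -3] (for k = -2, ..., 1)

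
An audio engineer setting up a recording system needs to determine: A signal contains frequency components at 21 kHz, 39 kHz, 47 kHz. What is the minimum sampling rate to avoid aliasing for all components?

The highest frequency component is f_max = 47 kHz.
Nyquist rate = 2 * f_max = 2 * 47 kHz = 94 kHz.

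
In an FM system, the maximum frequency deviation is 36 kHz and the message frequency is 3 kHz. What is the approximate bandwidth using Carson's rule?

Carson's rule: BW = 2*(delta_f + f_m)
= 2*(36 + 3) kHz = 78 kHz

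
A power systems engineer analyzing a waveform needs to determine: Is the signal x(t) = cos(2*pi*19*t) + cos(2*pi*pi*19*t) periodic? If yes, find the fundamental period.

f1 = 19 Hz, f2 = 19*pi Hz
Ratio f2/f1 = pi, which is irrational.
Since the frequency ratio is irrational, no common period exists.
The signal is not periodic.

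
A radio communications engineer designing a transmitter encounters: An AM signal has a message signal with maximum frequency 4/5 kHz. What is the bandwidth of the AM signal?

In AM (double-sideband), the bandwidth is twice the message frequency.
BW = 2 * f_m = 2 * 4/5 kHz = 8/5 kHz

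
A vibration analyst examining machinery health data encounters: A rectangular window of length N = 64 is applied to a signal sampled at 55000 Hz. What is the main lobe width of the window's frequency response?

For a rectangular window of length N,
the main lobe width in frequency is 2*f_s/N.
= 2*55000/64 = 6875/4 Hz
This determines the minimum frequency separation for resolving two sinusoids.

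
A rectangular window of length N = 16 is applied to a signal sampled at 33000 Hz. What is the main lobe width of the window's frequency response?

For a rectangular window of length N,
the main lobe width in frequency is 2*f_s/N.
= 2*33000/16 = 4125 Hz
This determines the minimum frequency separation for resolving two sinusoids.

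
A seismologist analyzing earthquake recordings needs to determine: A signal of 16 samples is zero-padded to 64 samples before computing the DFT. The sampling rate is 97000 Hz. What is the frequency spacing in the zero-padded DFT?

Original DFT: N = 16, resolution = f_s/N = 97000/16 = 12125/2 Hz
Zero-padded DFT: N = 64, resolution = f_s/N = 97000/64 = 12125/8 Hz
Zero-padding interpolates the spectrum (finer frequency grid)
but does NOT improve the true spectral resolution (ability to resolve close frequencies).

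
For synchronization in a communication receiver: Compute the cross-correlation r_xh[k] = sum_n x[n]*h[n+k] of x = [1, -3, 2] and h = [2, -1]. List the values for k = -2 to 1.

Both sequences indexed from 0 and zero outside their support.
Lags with overlap: k = -2 to 1.
  r_xh[-2] = x[2]*h[0] = 4
  r_xh[-1] = x[1]*h[0] + x[2]*h[1] = -8
  r_xh[0] = x[0]*h[0] + x[1]*h[1] = 5
  r_xh[1] = x[0]*h[1] = -1
r_xh = [4, -8, 5, -1] (for k = -2, ..., 1)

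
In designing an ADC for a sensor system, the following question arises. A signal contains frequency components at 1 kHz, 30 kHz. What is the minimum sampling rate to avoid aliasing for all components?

The highest frequency component is f_max = 30 kHz.
Nyquist rate = 2 * f_max = 2 * 30 kHz = 60 kHz.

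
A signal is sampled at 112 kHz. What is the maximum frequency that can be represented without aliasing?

The maximum frequency that can be represented without aliasing
is the Nyquist frequency: f_max = f_s / 2 = 112 kHz / 2 = 56 kHz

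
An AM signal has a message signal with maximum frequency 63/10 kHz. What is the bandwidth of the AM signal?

In AM (double-sideband), the bandwidth is twice the message frequency.
BW = 2 * f_m = 2 * 63/10 kHz = 63/5 kHz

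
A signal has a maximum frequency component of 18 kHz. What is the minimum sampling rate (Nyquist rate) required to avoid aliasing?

By the Nyquist-Shannon sampling theorem,
the minimum sampling rate (Nyquist rate) must be at least 2 * f_max.
Nyquist rate = 2 * 18 kHz = 36 kHz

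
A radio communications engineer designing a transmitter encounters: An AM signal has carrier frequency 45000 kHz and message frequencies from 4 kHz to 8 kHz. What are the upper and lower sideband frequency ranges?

Upper sideband (USB) = fc + [fm_low, fm_high] = 45000 + [4, 8] = [45004, 45008] kHz
Lower sideband (LSB) = fc - [fm_high, fm_low] = 45000 - [8, 4] = [44992, 44996] kHz
Total occupied spectrum: 44992 kHz to 45008 kHz (plus carrier at 45000 kHz)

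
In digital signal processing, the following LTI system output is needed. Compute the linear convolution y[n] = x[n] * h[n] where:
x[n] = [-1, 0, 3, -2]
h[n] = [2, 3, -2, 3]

y[n] = sum_k x[k]*h[n-k]. Output length = len(x) + len(h) - 1 = 4 + 4 - 1 = 7.
y[0] = -1*2 = -2
y[1] = 0*2 + -1*3 = -3
y[2] = 3*2 + 0*3 + -1*-2 = 8
y[3] = -2*2 + 3*3 + 0*-2 + -1*3 = 2
y[4] = -2*3 + 3*-2 + 0*3 = -12
y[5] = -2*-2 + 3*3 = 13
y[6] = -2*3 = -6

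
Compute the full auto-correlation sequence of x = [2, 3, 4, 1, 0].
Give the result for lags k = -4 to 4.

r_xx[k] = sum_m x[m]*x[m+k], indexed from 0, for k = -4 to 4:
  r_xx[-4] = x[4]*x[0] = 0
  r_xx[-3] = x[3]*x[0] + x[4]*x[1] = 2
  r_xx[-2] = x[2]*x[0] + x[3]*x[1] + x[4]*x[2] = 11
  r_xx[-1] = x[1]*x[0] + x[2]*x[1] + x[3]*x[2] + x[4]*x[3] = 22
  r_xx[0] = x[0]*x[0] + x[1]*x[1] + x[2]*x[2] + x[3]*x[3] + x[4]*x[4] = 30
  r_xx[1] = x[0]*x[1] + x[1]*x[2] + x[2]*x[3] + x[3]*x[4] = 22
  r_xx[2] = x[0]*x[2] + x[1]*x[3] + x[2]*x[4] = 11
  r_xx[3] = x[0]*x[3] + x[1]*x[4] = 2
  r_xx[4] = x[0]*x[4] = 0
r_xx = [0, 2, 11, 22, 30, 22, 11, 2, 0]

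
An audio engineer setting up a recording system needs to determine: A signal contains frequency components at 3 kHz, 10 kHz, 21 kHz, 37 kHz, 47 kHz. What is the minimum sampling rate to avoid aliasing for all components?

The highest frequency component is f_max = 47 kHz.
Nyquist rate = 2 * f_max = 2 * 47 kHz = 94 kHz.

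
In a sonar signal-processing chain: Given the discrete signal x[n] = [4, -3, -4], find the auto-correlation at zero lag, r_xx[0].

The auto-correlation at zero lag r_xx[0] equals the signal energy.
r_xx[0] = sum of x[n]^2 = 4^2 + (-3)^2 + (-4)^2
= 16 + 9 + 16 = 41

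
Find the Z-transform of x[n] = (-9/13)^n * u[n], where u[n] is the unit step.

The Z-transform of a^n * u[n] is z/(z-a) for |z| > |a|.
Here a = -9/13, so X(z) = z/(z - (-9/13)) = 13z/(13z + 9)
ROC: |z| > 9/13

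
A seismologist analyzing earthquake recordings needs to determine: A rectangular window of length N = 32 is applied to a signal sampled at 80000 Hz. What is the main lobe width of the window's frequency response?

For a rectangular window of length N,
the main lobe width in frequency is 2*f_s/N.
= 2*80000/32 = 5000 Hz
This determines the minimum frequency separation for resolving two sinusoids.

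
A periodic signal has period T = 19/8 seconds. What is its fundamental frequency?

The fundamental frequency is the reciprocal of the period.
f = 1/T = 1/(19/8) = 8/19 Hz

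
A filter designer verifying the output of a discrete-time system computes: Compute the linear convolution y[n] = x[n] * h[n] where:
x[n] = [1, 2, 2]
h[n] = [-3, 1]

y[n] = sum_k x[k]*h[n-k]. Output length = len(x) + len(h) - 1 = 3 + 2 - 1 = 4.
y[0] = 1*-3 = -3
y[1] = 2*-3 + 1*1 = -5
y[2] = 2*-3 + 2*1 = -4
y[3] = 2*1 = 2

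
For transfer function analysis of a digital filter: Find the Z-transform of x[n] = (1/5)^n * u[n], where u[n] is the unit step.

The Z-transform of a^n * u[n] is z/(z-a) for |z| > |a|.
Here a = 1/5, so X(z) = z/(z - (1/5)) = 5z/(5z - 1)
ROC: |z| > 1/5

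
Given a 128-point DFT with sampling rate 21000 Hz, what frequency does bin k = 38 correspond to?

The frequency of DFT bin k is: f_k = k * f_s / N
f_38 = 38 * 21000 / 128 = 49875/8 Hz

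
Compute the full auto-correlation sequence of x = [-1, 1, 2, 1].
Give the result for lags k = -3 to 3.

r_xx[k] = sum_m x[m]*x[m+k], indexed from 0, for k = -3 to 3:
  r_xx[-3] = x[3]*x[0] = -1
  r_xx[-2] = x[2]*x[0] + x[3]*x[1] = -1
  r_xx[-1] = x[1]*x[0] + x[2]*x[1] + x[3]*x[2] = 3
  r_xx[0] = x[0]*x[0] + x[1]*x[1] + x[2]*x[2] + x[3]*x[3] = 7
  r_xx[1] = x[0]*x[1] + x[1]*x[2] + x[2]*x[3] = 3
  r_xx[2] = x[0]*x[2] + x[1]*x[3] = -1
  r_xx[3] = x[0]*x[3] = -1
r_xx = [-1, -1, 3, 7, 3, -1, -1]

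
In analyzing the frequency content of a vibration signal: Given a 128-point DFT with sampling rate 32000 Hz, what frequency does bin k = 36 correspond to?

The frequency of DFT bin k is: f_k = k * f_s / N
f_36 = 36 * 32000 / 128 = 9000 Hz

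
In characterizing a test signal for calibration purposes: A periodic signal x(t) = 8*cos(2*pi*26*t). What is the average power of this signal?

Average power of A*cos(wt) is A^2/2.
P = 8^2 / 2 = 64/2 = 32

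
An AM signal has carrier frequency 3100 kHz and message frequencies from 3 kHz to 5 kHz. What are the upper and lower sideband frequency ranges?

Upper sideband (USB) = fc + [fm_low, fm_high] = 3100 + [3, 5] = [3103, 3105] kHz
Lower sideband (LSB) = fc - [fm_high, fm_low] = 3100 - [5, 3] = [3095, 3097] kHz
Total occupied spectrum: 3095 kHz to 3105 kHz (plus carrier at 3100 kHz)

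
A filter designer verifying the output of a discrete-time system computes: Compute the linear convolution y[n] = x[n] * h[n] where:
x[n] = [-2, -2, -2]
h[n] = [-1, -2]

y[n] = sum_k x[k]*h[n-k]. Output length = len(x) + len(h) - 1 = 3 + 2 - 1 = 4.
y[0] = -2*-1 = 2
y[1] = -2*-1 + -2*-2 = 6
y[2] = -2*-1 + -2*-2 = 6
y[3] = -2*-2 = 4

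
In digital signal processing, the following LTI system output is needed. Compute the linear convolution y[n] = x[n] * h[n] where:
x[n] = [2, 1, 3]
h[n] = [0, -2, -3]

y[n] = sum_k x[k]*h[n-k]. Output length = len(x) + len(h) - 1 = 3 + 3 - 1 = 5.
y[0] = 2*0 = 0
y[1] = 1*0 + 2*-2 = -4
y[2] = 3*0 + 1*-2 + 2*-3 = -8
y[3] = 3*-2 + 1*-3 = -9
y[4] = 3*-3 = -9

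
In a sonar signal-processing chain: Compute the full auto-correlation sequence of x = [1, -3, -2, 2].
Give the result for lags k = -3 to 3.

r_xx[k] = sum_m x[m]*x[m+k], indexed from 0, for k = -3 to 3:
  r_xx[-3] = x[3]*x[0] = 2
  r_xx[-2] = x[2]*x[0] + x[3]*x[1] = -8
  r_xx[-1] = x[1]*x[0] + x[2]*x[1] + x[3]*x[2] = -1
  r_xx[0] = x[0]*x[0] + x[1]*x[1] + x[2]*x[2] + x[3]*x[3] = 18
  r_xx[1] = x[0]*x[1] + x[1]*x[2] + x[2]*x[3] = -1
  r_xx[2] = x[0]*x[2] + x[1]*x[3] = -8
  r_xx[3] = x[0]*x[3] = 2
r_xx = [2, -8, -1, 18, -1, -8, 2]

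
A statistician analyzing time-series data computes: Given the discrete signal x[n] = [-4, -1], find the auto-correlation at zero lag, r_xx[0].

The auto-correlation at zero lag r_xx[0] equals the signal energy.
r_xx[0] = sum of x[n]^2 = (-4)^2 + (-1)^2
= 16 + 1 = 17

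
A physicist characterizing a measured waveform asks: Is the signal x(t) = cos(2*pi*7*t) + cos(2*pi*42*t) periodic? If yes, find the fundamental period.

f1 = 7 Hz, f2 = 42 Hz
Period T1 = 1/7, T2 = 1/42
Ratio T1/T2 = 42/7, which is rational.
The signal is periodic with fundamental period T = 1/GCD(7,42) = 1/7 s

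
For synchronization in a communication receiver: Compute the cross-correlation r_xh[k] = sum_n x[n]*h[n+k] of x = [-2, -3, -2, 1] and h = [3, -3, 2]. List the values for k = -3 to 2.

Both sequences indexed from 0 and zero outside their support.
Lags with overlap: k = -3 to 2.
  r_xh[-3] = x[3]*h[0] = 3
  r_xh[-2] = x[2]*h[0] + x[3]*h[1] = -9
  r_xh[-1] = x[1]*h[0] + x[2]*h[1] + x[3]*h[2] = -1
  r_xh[0] = x[0]*h[0] + x[1]*h[1] + x[2]*h[2] = -1
  r_xh[1] = x[0]*h[1] + x[1]*h[2] = 0
  r_xh[2] = x[0]*h[2] = -4
r_xh = [3, -9, -1, -1, 0, -4] (for k = -3, ..., 2)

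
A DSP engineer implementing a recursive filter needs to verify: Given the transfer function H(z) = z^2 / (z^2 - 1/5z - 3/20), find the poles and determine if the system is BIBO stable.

Poles are roots of the denominator: z^2 - 1/5z - 3/20 = 0.
Quadratic formula: z = [-(-1/5) +/- sqrt((-1/5)^2 - 4*(-3/20))] / 2
Discriminant = 1/25 + 3/5 = 16/25; sqrt = 4/5.
z = (1/5 +/- 4/5) / 2 => z = 1/2 or z = -3/10.
|p1| = 1/2, |p2| = 3/10.
For BIBO stability, all poles must lie inside the unit circle (|p| < 1).
System is STABLE since both |p| < 1.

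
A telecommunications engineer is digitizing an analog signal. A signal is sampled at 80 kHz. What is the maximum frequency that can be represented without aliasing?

The maximum frequency that can be represented without aliasing
is the Nyquist frequency: f_max = f_s / 2 = 80 kHz / 2 = 40 kHz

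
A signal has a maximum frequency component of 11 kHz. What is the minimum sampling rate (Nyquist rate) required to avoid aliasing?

By the Nyquist-Shannon sampling theorem,
the minimum sampling rate (Nyquist rate) must be at least 2 * f_max.
Nyquist rate = 2 * 11 kHz = 22 kHz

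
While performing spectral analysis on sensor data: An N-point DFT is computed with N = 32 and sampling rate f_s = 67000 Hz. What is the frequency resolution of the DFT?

DFT frequency resolution = f_s / N
= 67000 / 32 = 8375/4 Hz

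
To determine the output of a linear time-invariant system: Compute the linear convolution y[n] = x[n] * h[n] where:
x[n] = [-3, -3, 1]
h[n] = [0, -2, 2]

y[n] = sum_k x[k]*h[n-k]. Output length = len(x) + len(h) - 1 = 3 + 3 - 1 = 5.
y[0] = -3*0 = 0
y[1] = -3*0 + -3*-2 = 6
y[2] = 1*0 + -3*-2 + -3*2 = 0
y[3] = 1*-2 + -3*2 = -8
y[4] = 1*2 = 2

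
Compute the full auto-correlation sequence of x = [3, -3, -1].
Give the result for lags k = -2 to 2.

r_xx[k] = sum_m x[m]*x[m+k], indexed from 0, for k = -2 to 2:
  r_xx[-2] = x[2]*x[0] = -3
  r_xx[-1] = x[1]*x[0] + x[2]*x[1] = -6
  r_xx[0] = x[0]*x[0] + x[1]*x[1] + x[2]*x[2] = 19
  r_xx[1] = x[0]*x[1] + x[1]*x[2] = -6
  r_xx[2] = x[0]*x[2] = -3
r_xx = [-3, -6, 19, -6, -3]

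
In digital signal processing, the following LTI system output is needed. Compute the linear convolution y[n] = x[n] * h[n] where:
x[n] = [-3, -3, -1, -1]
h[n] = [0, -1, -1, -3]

y[n] = sum_k x[k]*h[n-k]. Output length = len(x) + len(h) - 1 = 4 + 4 - 1 = 7.
y[0] = -3*0 = 0
y[1] = -3*0 + -3*-1 = 3
y[2] = -1*0 + -3*-1 + -3*-1 = 6
y[3] = -1*0 + -1*-1 + -3*-1 + -3*-3 = 13
y[4] = -1*-1 + -1*-1 + -3*-3 = 11
y[5] = -1*-1 + -1*-3 = 4
y[6] = -1*-3 = 3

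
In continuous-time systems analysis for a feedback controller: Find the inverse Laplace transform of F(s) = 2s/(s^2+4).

Standard pair: s/(s^2+w^2) <-> cos(wt)*u(t)
With k=2, w=2: f(t) = 2*cos(2t)*u(t)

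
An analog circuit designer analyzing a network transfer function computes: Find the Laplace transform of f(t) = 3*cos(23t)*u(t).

Standard pair: cos(wt)*u(t) <-> s/(s^2+w^2)
With w = 23: L{3*cos(23t)*u(t)} = 3s/(s^2+529)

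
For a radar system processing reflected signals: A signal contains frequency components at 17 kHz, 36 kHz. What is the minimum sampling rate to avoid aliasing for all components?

The highest frequency component is f_max = 36 kHz.
Nyquist rate = 2 * f_max = 2 * 36 kHz = 72 kHz.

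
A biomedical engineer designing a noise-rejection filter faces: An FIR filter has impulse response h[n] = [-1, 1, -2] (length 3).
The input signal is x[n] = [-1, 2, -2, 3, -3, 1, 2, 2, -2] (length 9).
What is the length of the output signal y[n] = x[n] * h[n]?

For linear convolution, the output length is:
len(y) = len(x) + len(h) - 1 = 9 + 3 - 1 = 11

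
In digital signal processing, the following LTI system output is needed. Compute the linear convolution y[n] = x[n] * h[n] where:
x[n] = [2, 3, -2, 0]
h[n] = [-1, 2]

y[n] = sum_k x[k]*h[n-k]. Output length = len(x) + len(h) - 1 = 4 + 2 - 1 = 5.
y[0] = 2*-1 = -2
y[1] = 3*-1 + 2*2 = 1
y[2] = -2*-1 + 3*2 = 8
y[3] = 0*-1 + -2*2 = -4
y[4] = 0*2 = 0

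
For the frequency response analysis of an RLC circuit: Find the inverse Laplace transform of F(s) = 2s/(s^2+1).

Standard pair: s/(s^2+w^2) <-> cos(wt)*u(t)
With k=2, w=1: f(t) = 2*cos(t)*u(t)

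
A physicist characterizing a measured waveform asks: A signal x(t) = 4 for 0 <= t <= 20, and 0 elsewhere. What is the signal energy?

Energy = integral of |x(t)|^2 dt over the signal duration
= 4^2 * 20 = 16 * 20 = 320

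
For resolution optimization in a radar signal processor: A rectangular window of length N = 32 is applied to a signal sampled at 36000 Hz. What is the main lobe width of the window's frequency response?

For a rectangular window of length N,
the main lobe width in frequency is 2*f_s/N.
= 2*36000/32 = 2250 Hz
This determines the minimum frequency separation for resolving two sinusoids.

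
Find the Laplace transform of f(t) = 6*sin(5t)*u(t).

Standard pair: sin(wt)*u(t) <-> w/(s^2+w^2)
With w = 5: L{6*sin(5t)*u(t)} = 30/(s^2+25)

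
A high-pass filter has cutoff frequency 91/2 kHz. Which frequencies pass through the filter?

A high-pass filter passes all frequencies above the cutoff frequency 91/2 kHz and attenuates lower frequencies.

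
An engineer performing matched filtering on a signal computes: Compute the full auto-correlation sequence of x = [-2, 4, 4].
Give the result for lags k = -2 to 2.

r_xx[k] = sum_m x[m]*x[m+k], indexed from 0, for k = -2 to 2:
  r_xx[-2] = x[2]*x[0] = -8
  r_xx[-1] = x[1]*x[0] + x[2]*x[1] = 8
  r_xx[0] = x[0]*x[0] + x[1]*x[1] + x[2]*x[2] = 36
  r_xx[1] = x[0]*x[1] + x[1]*x[2] = 8
  r_xx[2] = x[0]*x[2] = -8
r_xx = [-8, 8, 36, 8, -8]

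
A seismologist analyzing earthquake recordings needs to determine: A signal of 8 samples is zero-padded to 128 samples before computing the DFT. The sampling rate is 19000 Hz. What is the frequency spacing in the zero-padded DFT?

Original DFT: N = 8, resolution = f_s/N = 19000/8 = 2375 Hz
Zero-padded DFT: N = 128, resolution = f_s/N = 19000/128 = 2375/16 Hz
Zero-padding interpolates the spectrum (finer frequency grid)
but does NOT improve the true spectral resolution (ability to resolve close frequencies).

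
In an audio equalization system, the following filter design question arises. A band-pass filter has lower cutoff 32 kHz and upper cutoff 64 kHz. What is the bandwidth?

Bandwidth = f_high - f_low
= 64 kHz - 32 kHz = 32 kHz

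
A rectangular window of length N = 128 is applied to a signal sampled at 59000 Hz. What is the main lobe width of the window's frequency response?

For a rectangular window of length N,
the main lobe width in frequency is 2*f_s/N.
= 2*59000/128 = 7375/8 Hz
This determines the minimum frequency separation for resolving two sinusoids.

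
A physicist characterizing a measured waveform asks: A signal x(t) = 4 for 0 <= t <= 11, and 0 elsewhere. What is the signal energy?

Energy = integral of |x(t)|^2 dt over the signal duration
= 4^2 * 11 = 16 * 11 = 176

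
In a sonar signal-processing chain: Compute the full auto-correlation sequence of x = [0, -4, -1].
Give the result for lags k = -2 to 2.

r_xx[k] = sum_m x[m]*x[m+k], indexed from 0, for k = -2 to 2:
  r_xx[-2] = x[2]*x[0] = 0
  r_xx[-1] = x[1]*x[0] + x[2]*x[1] = 4
  r_xx[0] = x[0]*x[0] + x[1]*x[1] + x[2]*x[2] = 17
  r_xx[1] = x[0]*x[1] + x[1]*x[2] = 4
  r_xx[2] = x[0]*x[2] = 0
r_xx = [0, 4, 17, 4, 0]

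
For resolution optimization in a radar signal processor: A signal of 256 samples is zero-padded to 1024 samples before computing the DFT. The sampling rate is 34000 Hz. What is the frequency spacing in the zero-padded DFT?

Original DFT: N = 256, resolution = f_s/N = 34000/256 = 2125/16 Hz
Zero-padded DFT: N = 1024, resolution = f_s/N = 34000/1024 = 2125/64 Hz
Zero-padding interpolates the spectrum (finer frequency grid)
but does NOT improve the true spectral resolution (ability to resolve close frequencies).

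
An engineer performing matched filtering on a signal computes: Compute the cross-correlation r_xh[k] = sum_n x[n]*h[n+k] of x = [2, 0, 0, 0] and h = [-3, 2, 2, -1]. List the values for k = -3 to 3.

Both sequences indexed from 0 and zero outside their support.
Lags with overlap: k = -3 to 3.
  r_xh[-3] = x[3]*h[0] = 0
  r_xh[-2] = x[2]*h[0] + x[3]*h[1] = 0
  r_xh[-1] = x[1]*h[0] + x[2]*h[1] + x[3]*h[2] = 0
  r_xh[0] = x[0]*h[0] + x[1]*h[1] + x[2]*h[2] + x[3]*h[3] = -6
  r_xh[1] = x[0]*h[1] + x[1]*h[2] + x[2]*h[3] = 4
  r_xh[2] = x[0]*h[2] + x[1]*h[3] = 4
  r_xh[3] = x[0]*h[3] = -2
r_xh = [0, 0, 0, -6, 4, 4, -2] (for k = -3, ..., 3)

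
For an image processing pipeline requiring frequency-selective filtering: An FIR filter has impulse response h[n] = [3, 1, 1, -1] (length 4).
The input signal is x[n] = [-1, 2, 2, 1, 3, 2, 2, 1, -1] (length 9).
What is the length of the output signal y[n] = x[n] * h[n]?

For linear convolution, the output length is:
len(y) = len(x) + len(h) - 1 = 9 + 4 - 1 = 12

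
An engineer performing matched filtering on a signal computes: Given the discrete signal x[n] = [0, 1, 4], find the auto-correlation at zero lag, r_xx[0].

The auto-correlation at zero lag r_xx[0] equals the signal energy.
r_xx[0] = sum of x[n]^2 = 0^2 + 1^2 + 4^2
= 0 + 1 + 16 = 17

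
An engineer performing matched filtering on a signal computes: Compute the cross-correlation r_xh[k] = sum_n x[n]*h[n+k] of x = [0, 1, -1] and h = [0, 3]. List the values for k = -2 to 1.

Both sequences indexed from 0 and zero outside their support.
Lags with overlap: k = -2 to 1.
  r_xh[-2] = x[2]*h[0] = 0
  r_xh[-1] = x[1]*h[0] + x[2]*h[1] = -3
  r_xh[0] = x[0]*h[0] + x[1]*h[1] = 3
  r_xh[1] = x[0]*h[1] = 0
r_xh = [0, -3, 3, 0] (for k = -2, ..., 1)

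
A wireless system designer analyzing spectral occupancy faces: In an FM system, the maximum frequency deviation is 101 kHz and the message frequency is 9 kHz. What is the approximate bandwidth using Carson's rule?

Carson's rule: BW = 2*(delta_f + f_m)
= 2*(101 + 9) kHz = 220 kHz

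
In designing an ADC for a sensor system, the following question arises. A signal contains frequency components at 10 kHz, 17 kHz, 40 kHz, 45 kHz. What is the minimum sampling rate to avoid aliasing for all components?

The highest frequency component is f_max = 45 kHz.
Nyquist rate = 2 * f_max = 2 * 45 kHz = 90 kHz.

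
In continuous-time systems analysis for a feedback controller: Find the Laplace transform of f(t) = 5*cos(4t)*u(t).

Standard pair: cos(wt)*u(t) <-> s/(s^2+w^2)
With w = 4: L{5*cos(4t)*u(t)} = 5s/(s^2+16)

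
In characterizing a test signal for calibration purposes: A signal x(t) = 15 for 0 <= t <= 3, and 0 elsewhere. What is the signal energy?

Energy = integral of |x(t)|^2 dt over the signal duration
= 15^2 * 3 = 225 * 3 = 675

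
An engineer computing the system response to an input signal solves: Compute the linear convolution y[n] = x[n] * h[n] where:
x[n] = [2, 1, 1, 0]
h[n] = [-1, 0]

y[n] = sum_k x[k]*h[n-k]. Output length = len(x) + len(h) - 1 = 4 + 2 - 1 = 5.
y[0] = 2*-1 = -2
y[1] = 1*-1 + 2*0 = -1
y[2] = 1*-1 + 1*0 = -1
y[3] = 0*-1 + 1*0 = 0
y[4] = 0*0 = 0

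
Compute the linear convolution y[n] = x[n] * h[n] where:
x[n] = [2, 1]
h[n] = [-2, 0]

y[n] = sum_k x[k]*h[n-k]. Output length = len(x) + len(h) - 1 = 2 + 2 - 1 = 3.
y[0] = 2*-2 = -4
y[1] = 1*-2 + 2*0 = -2
y[2] = 1*0 = 0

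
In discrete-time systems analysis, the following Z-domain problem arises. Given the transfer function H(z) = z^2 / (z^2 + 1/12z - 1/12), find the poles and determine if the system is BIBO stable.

Poles are roots of the denominator: z^2 + 1/12z - 1/12 = 0.
Quadratic formula: z = [-(1/12) +/- sqrt((1/12)^2 - 4*(-1/12))] / 2
Discriminant = 1/144 + 1/3 = 49/144; sqrt = 7/12.
z = (-1/12 +/- 7/12) / 2 => z = 1/4 or z = -1/3.
|p1| = 1/4, |p2| = 1/3.
For BIBO stability, all poles must lie inside the unit circle (|p| < 1).
System is STABLE since both |p| < 1.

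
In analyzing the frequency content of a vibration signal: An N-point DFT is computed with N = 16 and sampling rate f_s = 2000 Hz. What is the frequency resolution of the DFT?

DFT frequency resolution = f_s / N
= 2000 / 16 = 125 Hz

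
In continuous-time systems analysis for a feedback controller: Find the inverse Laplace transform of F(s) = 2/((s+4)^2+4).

Standard pair: w/((s+a)^2+w^2) <-> e^(-at)*sin(wt)*u(t)
With a=4, w=2: f(t) = e^(-4t)*sin(2t)*u(t)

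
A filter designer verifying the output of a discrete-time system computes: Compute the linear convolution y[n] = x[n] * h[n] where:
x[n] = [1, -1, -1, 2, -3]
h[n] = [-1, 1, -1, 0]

y[n] = sum_k x[k]*h[n-k]. Output length = len(x) + len(h) - 1 = 5 + 4 - 1 = 8.
y[0] = 1*-1 = -1
y[1] = -1*-1 + 1*1 = 2
y[2] = -1*-1 + -1*1 + 1*-1 = -1
y[3] = 2*-1 + -1*1 + -1*-1 + 1*0 = -2
y[4] = -3*-1 + 2*1 + -1*-1 + -1*0 = 6
y[5] = -3*1 + 2*-1 + -1*0 = -5
y[6] = -3*-1 + 2*0 = 3
y[7] = -3*0 = 0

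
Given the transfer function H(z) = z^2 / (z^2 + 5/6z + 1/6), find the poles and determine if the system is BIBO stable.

Poles are roots of the denominator: z^2 + 5/6z + 1/6 = 0.
Quadratic formula: z = [-(5/6) +/- sqrt((5/6)^2 - 4*(1/6))] / 2
Discriminant = 25/36 - 2/3 = 1/36; sqrt = 1/6.
z = (-5/6 +/- 1/6) / 2 => z = -1/3 or z = -1/2.
|p1| = 1/3, |p2| = 1/2.
For BIBO stability, all poles must lie inside the unit circle (|p| < 1).
System is STABLE since both |p| < 1.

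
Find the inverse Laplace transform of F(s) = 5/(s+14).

Standard pair: k/(s+a) <-> k*e^(-at)*u(t)
With k=5, a=14: f(t) = 5*e^(-14t)*u(t)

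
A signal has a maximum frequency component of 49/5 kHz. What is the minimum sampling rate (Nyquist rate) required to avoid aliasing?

By the Nyquist-Shannon sampling theorem,
the minimum sampling rate (Nyquist rate) must be at least 2 * f_max.
Nyquist rate = 2 * 49/5 kHz = 98/5 kHz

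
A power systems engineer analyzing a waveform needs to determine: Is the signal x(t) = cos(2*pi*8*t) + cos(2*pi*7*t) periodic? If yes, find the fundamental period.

f1 = 8 Hz, f2 = 7 Hz
Period T1 = 1/8, T2 = 1/7
Ratio T1/T2 = 7/8, which is rational.
The signal is periodic with fundamental period T = 1/GCD(8,7) = 1 s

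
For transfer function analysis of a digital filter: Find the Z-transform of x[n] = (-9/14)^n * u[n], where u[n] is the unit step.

The Z-transform of a^n * u[n] is z/(z-a) for |z| > |a|.
Here a = -9/14, so X(z) = z/(z - (-9/14)) = 14z/(14z + 9)
ROC: |z| > 9/14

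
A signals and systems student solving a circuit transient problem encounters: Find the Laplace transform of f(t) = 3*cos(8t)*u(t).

Standard pair: cos(wt)*u(t) <-> s/(s^2+w^2)
With w = 8: L{3*cos(8t)*u(t)} = 3s/(s^2+64)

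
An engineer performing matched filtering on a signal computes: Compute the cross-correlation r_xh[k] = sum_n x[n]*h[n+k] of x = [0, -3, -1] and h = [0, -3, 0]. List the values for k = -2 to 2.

Both sequences indexed from 0 and zero outside their support.
Lags with overlap: k = -2 to 2.
  r_xh[-2] = x[2]*h[0] = 0
  r_xh[-1] = x[1]*h[0] + x[2]*h[1] = 3
  r_xh[0] = x[0]*h[0] + x[1]*h[1] + x[2]*h[2] = 9
  r_xh[1] = x[0]*h[1] + x[1]*h[2] = 0
  r_xh[2] = x[0]*h[2] = 0
r_xh = [0, 3, 9, 0, 0] (for k = -2, ..., 2)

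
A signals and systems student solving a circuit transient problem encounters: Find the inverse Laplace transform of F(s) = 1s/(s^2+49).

Standard pair: s/(s^2+w^2) <-> cos(wt)*u(t)
With k=1, w=7: f(t) = cos(7t)*u(t)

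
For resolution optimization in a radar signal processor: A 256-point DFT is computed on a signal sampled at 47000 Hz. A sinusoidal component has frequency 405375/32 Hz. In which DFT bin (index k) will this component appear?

DFT frequency resolution = f_s/N = 47000/256 = 5875/32 Hz
Bin index k = f_signal / resolution = 405375/32 / 5875/32 = 69
The signal frequency 405375/32 Hz falls in DFT bin k = 69.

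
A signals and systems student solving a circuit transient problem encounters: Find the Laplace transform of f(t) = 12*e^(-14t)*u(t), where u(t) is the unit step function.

Standard Laplace transform pair:
e^(-at)*u(t) <-> 1/(s+a)
With a = 14: L{12*e^(-14t)*u(t)} = 12/(s+14), ROC: Re(s) > -14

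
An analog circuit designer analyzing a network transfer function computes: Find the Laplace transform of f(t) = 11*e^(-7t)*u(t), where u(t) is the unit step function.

Standard Laplace transform pair:
e^(-at)*u(t) <-> 1/(s+a)
With a = 7: L{11*e^(-7t)*u(t)} = 11/(s+7), ROC: Re(s) > -7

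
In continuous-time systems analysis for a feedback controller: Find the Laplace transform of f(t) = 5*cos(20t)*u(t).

Standard pair: cos(wt)*u(t) <-> s/(s^2+w^2)
With w = 20: L{5*cos(20t)*u(t)} = 5s/(s^2+400)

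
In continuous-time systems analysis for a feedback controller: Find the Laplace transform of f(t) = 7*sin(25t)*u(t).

Standard pair: sin(wt)*u(t) <-> w/(s^2+w^2)
With w = 25: L{7*sin(25t)*u(t)} = 175/(s^2+625)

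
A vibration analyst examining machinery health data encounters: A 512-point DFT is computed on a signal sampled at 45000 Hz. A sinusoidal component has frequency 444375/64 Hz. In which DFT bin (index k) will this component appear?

DFT frequency resolution = f_s/N = 45000/512 = 5625/64 Hz
Bin index k = f_signal / resolution = 444375/64 / 5625/64 = 79
The signal frequency 444375/64 Hz falls in DFT bin k = 79.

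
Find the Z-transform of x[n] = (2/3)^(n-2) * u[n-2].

Time-shifting property: if X(z) = Z{x[n]}, then Z{x[n-d]} = z^(-d) * X(z)
X(z) = z/(z - 2/3) for x[n] = (2/3)^n * u[n]
Z{x[n-2]} = z^(-2) * z/(z - 2/3) = z^(-1)/(z - 2/3)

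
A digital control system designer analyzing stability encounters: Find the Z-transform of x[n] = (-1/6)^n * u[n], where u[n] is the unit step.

The Z-transform of a^n * u[n] is z/(z-a) for |z| > |a|.
Here a = -1/6, so X(z) = z/(z - (-1/6)) = 6z/(6z + 1)
ROC: |z| > 1/6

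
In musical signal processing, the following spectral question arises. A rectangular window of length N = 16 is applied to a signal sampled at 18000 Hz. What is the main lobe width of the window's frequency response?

For a rectangular window of length N,
the main lobe width in frequency is 2*f_s/N.
= 2*18000/16 = 2250 Hz
This determines the minimum frequency separation for resolving two sinusoids.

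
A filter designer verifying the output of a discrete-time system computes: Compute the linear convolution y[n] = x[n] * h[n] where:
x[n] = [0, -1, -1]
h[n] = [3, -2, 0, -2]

y[n] = sum_k x[k]*h[n-k]. Output length = len(x) + len(h) - 1 = 3 + 4 - 1 = 6.
y[0] = 0*3 = 0
y[1] = -1*3 + 0*-2 = -3
y[2] = -1*3 + -1*-2 + 0*0 = -1
y[3] = -1*-2 + -1*0 + 0*-2 = 2
y[4] = -1*0 + -1*-2 = 2
y[5] = -1*-2 = 2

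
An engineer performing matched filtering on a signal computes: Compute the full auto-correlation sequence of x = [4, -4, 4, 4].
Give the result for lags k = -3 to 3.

r_xx[k] = sum_m x[m]*x[m+k], indexed from 0, for k = -3 to 3:
  r_xx[-3] = x[3]*x[0] = 16
  r_xx[-2] = x[2]*x[0] + x[3]*x[1] = 0
  r_xx[-1] = x[1]*x[0] + x[2]*x[1] + x[3]*x[2] = -16
  r_xx[0] = x[0]*x[0] + x[1]*x[1] + x[2]*x[2] + x[3]*x[3] = 64
  r_xx[1] = x[0]*x[1] + x[1]*x[2] + x[2]*x[3] = -16
  r_xx[2] = x[0]*x[2] + x[1]*x[3] = 0
  r_xx[3] = x[0]*x[3] = 16
r_xx = [16, 0, -16, 64, -16, 0, 16]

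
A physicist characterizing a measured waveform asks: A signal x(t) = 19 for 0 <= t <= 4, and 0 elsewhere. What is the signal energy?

Energy = integral of |x(t)|^2 dt over the signal duration
= 19^2 * 4 = 361 * 4 = 1444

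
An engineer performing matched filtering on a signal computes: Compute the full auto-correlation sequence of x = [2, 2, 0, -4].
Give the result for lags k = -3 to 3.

r_xx[k] = sum_m x[m]*x[m+k], indexed from 0, for k = -3 to 3:
  r_xx[-3] = x[3]*x[0] = -8
  r_xx[-2] = x[2]*x[0] + x[3]*x[1] = -8
  r_xx[-1] = x[1]*x[0] + x[2]*x[1] + x[3]*x[2] = 4
  r_xx[0] = x[0]*x[0] + x[1]*x[1] + x[2]*x[2] + x[3]*x[3] = 24
  r_xx[1] = x[0]*x[1] + x[1]*x[2] + x[2]*x[3] = 4
  r_xx[2] = x[0]*x[2] + x[1]*x[3] = -8
  r_xx[3] = x[0]*x[3] = -8
r_xx = [-8, -8, 4, 24, 4, -8, -8]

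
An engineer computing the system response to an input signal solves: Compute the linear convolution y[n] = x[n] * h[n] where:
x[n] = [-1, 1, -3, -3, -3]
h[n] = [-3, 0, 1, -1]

y[n] = sum_k x[k]*h[n-k]. Output length = len(x) + len(h) - 1 = 5 + 4 - 1 = 8.
y[0] = -1*-3 = 3
y[1] = 1*-3 + -1*0 = -3
y[2] = -3*-3 + 1*0 + -1*1 = 8
y[3] = -3*-3 + -3*0 + 1*1 + -1*-1 = 11
y[4] = -3*-3 + -3*0 + -3*1 + 1*-1 = 5
y[5] = -3*0 + -3*1 + -3*-1 = 0
y[6] = -3*1 + -3*-1 = 0
y[7] = -3*-1 = 3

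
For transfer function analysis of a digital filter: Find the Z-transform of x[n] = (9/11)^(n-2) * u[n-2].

Time-shifting property: if X(z) = Z{x[n]}, then Z{x[n-d]} = z^(-d) * X(z)
X(z) = z/(z - 9/11) for x[n] = (9/11)^n * u[n]
Z{x[n-2]} = z^(-2) * z/(z - 9/11) = z^(-1)/(z - 9/11)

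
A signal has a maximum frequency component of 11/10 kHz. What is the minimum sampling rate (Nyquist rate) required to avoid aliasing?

By the Nyquist-Shannon sampling theorem,
the minimum sampling rate (Nyquist rate) must be at least 2 * f_max.
Nyquist rate = 2 * 11/10 kHz = 11/5 kHz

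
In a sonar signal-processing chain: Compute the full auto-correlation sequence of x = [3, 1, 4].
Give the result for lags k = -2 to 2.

r_xx[k] = sum_m x[m]*x[m+k], indexed from 0, for k = -2 to 2:
  r_xx[-2] = x[2]*x[0] = 12
  r_xx[-1] = x[1]*x[0] + x[2]*x[1] = 7
  r_xx[0] = x[0]*x[0] + x[1]*x[1] + x[2]*x[2] = 26
  r_xx[1] = x[0]*x[1] + x[1]*x[2] = 7
  r_xx[2] = x[0]*x[2] = 12
r_xx = [12, 7, 26, 7, 12]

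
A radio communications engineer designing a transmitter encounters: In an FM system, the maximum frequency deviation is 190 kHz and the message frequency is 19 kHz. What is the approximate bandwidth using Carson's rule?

Carson's rule: BW = 2*(delta_f + f_m)
= 2*(190 + 19) kHz = 418 kHz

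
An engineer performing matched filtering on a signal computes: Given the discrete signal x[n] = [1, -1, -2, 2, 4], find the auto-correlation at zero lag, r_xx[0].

The auto-correlation at zero lag r_xx[0] equals the signal energy.
r_xx[0] = sum of x[n]^2 = 1^2 + (-1)^2 + (-2)^2 + 2^2 + 4^2
= 1 + 1 + 4 + 4 + 16 = 26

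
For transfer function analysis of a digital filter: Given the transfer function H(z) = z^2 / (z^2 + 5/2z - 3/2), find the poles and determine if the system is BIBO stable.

Poles are roots of the denominator: z^2 + 5/2z - 3/2 = 0.
Quadratic formula: z = [-(5/2) +/- sqrt((5/2)^2 - 4*(-3/2))] / 2
Discriminant = 25/4 + 6 = 49/4; sqrt = 7/2.
z = (-5/2 +/- 7/2) / 2 => z = 1/2 or z = -3.
|p1| = 3, |p2| = 1/2.
For BIBO stability, all poles must lie inside the unit circle (|p| < 1).
System is UNSTABLE since at least one |p| >= 1.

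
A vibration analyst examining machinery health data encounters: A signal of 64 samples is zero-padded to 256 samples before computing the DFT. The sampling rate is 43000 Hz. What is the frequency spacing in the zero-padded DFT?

Original DFT: N = 64, resolution = f_s/N = 43000/64 = 5375/8 Hz
Zero-padded DFT: N = 256, resolution = f_s/N = 43000/256 = 5375/32 Hz
Zero-padding interpolates the spectrum (finer frequency grid)
but does NOT improve the true spectral resolution (ability to resolve close frequencies).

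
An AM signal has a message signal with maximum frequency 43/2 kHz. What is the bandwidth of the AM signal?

In AM (double-sideband), the bandwidth is twice the message frequency.
BW = 2 * f_m = 2 * 43/2 kHz = 43 kHz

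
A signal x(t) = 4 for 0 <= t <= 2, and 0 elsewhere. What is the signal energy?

Energy = integral of |x(t)|^2 dt over the signal duration
= 4^2 * 2 = 16 * 2 = 32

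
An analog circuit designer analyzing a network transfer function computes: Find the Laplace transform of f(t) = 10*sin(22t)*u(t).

Standard pair: sin(wt)*u(t) <-> w/(s^2+w^2)
With w = 22: L{10*sin(22t)*u(t)} = 220/(s^2+484)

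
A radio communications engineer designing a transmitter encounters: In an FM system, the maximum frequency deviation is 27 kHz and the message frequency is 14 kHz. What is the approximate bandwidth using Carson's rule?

Carson's rule: BW = 2*(delta_f + f_m)
= 2*(27 + 14) kHz = 82 kHz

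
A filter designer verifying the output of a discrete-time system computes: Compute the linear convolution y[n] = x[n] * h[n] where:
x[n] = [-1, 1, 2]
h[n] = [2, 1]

y[n] = sum_k x[k]*h[n-k]. Output length = len(x) + len(h) - 1 = 3 + 2 - 1 = 4.
y[0] = -1*2 = -2
y[1] = 1*2 + -1*1 = 1
y[2] = 2*2 + 1*1 = 5
y[3] = 2*1 = 2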